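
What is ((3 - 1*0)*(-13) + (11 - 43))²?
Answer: 5041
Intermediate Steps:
((3 - 1*0)*(-13) + (11 - 43))² = ((3 + 0)*(-13) - 32)² = (3*(-13) - 32)² = (-39 - 32)² = (-71)² = 5041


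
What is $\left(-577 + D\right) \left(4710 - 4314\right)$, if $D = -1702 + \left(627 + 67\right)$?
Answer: $-627660$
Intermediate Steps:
$D = -1008$ ($D = -1702 + 694 = -1008$)
$\left(-577 + D\right) \left(4710 - 4314\right) = \left(-577 - 1008\right) \left(4710 - 4314\right) = \left(-1585\right) 396 = -627660$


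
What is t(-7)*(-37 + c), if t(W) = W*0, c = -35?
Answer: 0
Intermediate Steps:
t(W) = 0
t(-7)*(-37 + c) = 0*(-37 - 35) = 0*(-72) = 0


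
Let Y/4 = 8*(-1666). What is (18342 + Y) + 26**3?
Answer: -17394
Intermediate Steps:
Y = -53312 (Y = 4*(8*(-1666)) = 4*(-13328) = -53312)
(18342 + Y) + 26**3 = (18342 - 53312) + 26**3 = -34970 + 17576 = -17394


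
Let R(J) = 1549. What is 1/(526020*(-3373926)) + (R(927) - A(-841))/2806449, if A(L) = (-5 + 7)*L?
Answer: 1911408500282557/1660250843960033160 ≈ 0.0011513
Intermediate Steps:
A(L) = 2*L
1/(526020*(-3373926)) + (R(927) - A(-841))/2806449 = 1/(526020*(-3373926)) + (1549 - 2*(-841))/2806449 = (1/526020)*(-1/3373926) + (1549 - 1*(-1682))*(1/2806449) = -1/1774752554520 + (1549 + 1682)*(1/2806449) = -1/1774752554520 + 3231*(1/2806449) = -1/1774752554520 + 1077/935483 = 1911408500282557/1660250843960033160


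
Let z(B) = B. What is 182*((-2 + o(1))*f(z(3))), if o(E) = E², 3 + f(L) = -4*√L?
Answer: 546 + 728*√3 ≈ 1806.9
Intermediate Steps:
f(L) = -3 - 4*√L
182*((-2 + o(1))*f(z(3))) = 182*((-2 + 1²)*(-3 - 4*√3)) = 182*((-2 + 1)*(-3 - 4*√3)) = 182*(-(-3 - 4*√3)) = 182*(3 + 4*√3) = 546 + 728*√3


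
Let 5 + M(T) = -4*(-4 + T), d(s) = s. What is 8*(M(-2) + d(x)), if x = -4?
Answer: 120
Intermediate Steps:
M(T) = 11 - 4*T (M(T) = -5 - 4*(-4 + T) = -5 + (16 - 4*T) = 11 - 4*T)
8*(M(-2) + d(x)) = 8*((11 - 4*(-2)) - 4) = 8*((11 + 8) - 4) = 8*(19 - 4) = 8*15 = 120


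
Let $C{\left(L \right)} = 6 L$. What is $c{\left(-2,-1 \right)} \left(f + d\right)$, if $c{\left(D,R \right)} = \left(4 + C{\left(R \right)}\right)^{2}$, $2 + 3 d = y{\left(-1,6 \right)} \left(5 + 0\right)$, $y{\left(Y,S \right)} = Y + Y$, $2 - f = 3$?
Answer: $-20$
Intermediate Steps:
$f = -1$ ($f = 2 - 3 = -1$)
$y{\left(Y,S \right)} = 2 Y$
$d = -4$ ($d = - \frac{2}{3} + \frac{2 \left(-1\right) \left(5 + 0\right)}{3} = - \frac{2}{3} + \frac{\left(-2\right) 5}{3} = - \frac{2}{3} + \frac{1}{3} \left(-10\right) = - \frac{2}{3} - \frac{10}{3} = -4$)
$c{\left(D,R \right)} = \left(4 + 6 R\right)^{2}$
$c{\left(-2,-1 \right)} \left(f + d\right) = 4 \left(2 + 3 \left(-1\right)\right)^{2} \left(-1 - 4\right) = 4 \left(2 - 3\right)^{2} \left(-5\right) = 4 \left(-1\right)^{2} \left(-5\right) = 4 \cdot 1 \left(-5\right) = 4 \left(-5\right) = -20$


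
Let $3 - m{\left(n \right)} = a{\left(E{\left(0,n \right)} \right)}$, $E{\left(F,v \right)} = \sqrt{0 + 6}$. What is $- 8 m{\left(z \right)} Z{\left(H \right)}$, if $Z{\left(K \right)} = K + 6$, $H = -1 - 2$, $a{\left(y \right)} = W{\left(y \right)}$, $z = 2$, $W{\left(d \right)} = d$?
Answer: $-72 + 24 \sqrt{6} \approx -13.212$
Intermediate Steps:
$E{\left(F,v \right)} = \sqrt{6}$
$a{\left(y \right)} = y$
$m{\left(n \right)} = 3 - \sqrt{6}$
$H = -3$
$Z{\left(K \right)} = 6 + K$
$- 8 m{\left(z \right)} Z{\left(H \right)} = - 8 \left(3 - \sqrt{6}\right) \left(6 - 3\right) = \left(-24 + 8 \sqrt{6}\right) 3 = -72 + 24 \sqrt{6}$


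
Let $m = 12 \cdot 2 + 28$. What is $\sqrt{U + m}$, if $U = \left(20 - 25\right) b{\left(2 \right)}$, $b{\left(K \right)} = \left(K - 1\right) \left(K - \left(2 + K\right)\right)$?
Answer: $\sqrt{62} \approx 7.874$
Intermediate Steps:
$b{\left(K \right)} = 2 - 2 K$ ($b{\left(K \right)} = \left(-1 + K\right) \left(-2\right) = 2 - 2 K$)
$m = 52$ ($m = 24 + 28 = 52$)
$U = 10$ ($U = \left(20 - 25\right) \left(2 - 4\right) = - 5 \left(2 - 4\right) = \left(-5\right) \left(-2\right) = 10$)
$\sqrt{U + m} = \sqrt{10 + 52} = \sqrt{62}$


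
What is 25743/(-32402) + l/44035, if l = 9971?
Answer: -810512663/1426822070 ≈ -0.56805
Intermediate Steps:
25743/(-32402) + l/44035 = 25743/(-32402) + 9971/44035 = 25743*(-1/32402) + 9971*(1/44035) = -25743/32402 + 9971/44035 = -810512663/1426822070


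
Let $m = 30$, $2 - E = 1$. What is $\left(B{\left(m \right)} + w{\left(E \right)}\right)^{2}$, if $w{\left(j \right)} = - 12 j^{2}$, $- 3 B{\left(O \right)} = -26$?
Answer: $\frac{100}{9} \approx 11.111$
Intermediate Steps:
$E = 1$ ($E = 2 - 1 = 1$)
$B{\left(O \right)} = \frac{26}{3}$ ($B{\left(O \right)} = \left(- \frac{1}{3}\right) \left(-26\right) = \frac{26}{3}$)
$\left(B{\left(m \right)} + w{\left(E \right)}\right)^{2} = \left(\frac{26}{3} - 12 \cdot 1^{2}\right)^{2} = \left(\frac{26}{3} - 12\right)^{2} = \left(- \frac{10}{3}\right)^{2} = \frac{100}{9}$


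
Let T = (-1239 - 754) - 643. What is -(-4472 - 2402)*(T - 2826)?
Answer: -37545788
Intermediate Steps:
T = -2636 (T = -1993 - 643 = -2636)
-(-4472 - 2402)*(T - 2826) = -(-4472 - 2402)*(-2636 - 2826) = -(-6874)*(-5462) = -1*37545788 = -37545788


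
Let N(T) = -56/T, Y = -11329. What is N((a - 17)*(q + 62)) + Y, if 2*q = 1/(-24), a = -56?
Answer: -351481841/31025 ≈ -11329.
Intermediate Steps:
q = -1/48 (q = (½)/(-24) = (½)*(-1/24) = -1/48 ≈ -0.020833)
N((a - 17)*(q + 62)) + Y = -56*1/((-56 - 17)*(-1/48 + 62)) - 11329 = -56/((-73*2975/48)) - 11329 = -56/(-217175/48) - 11329 = -56*(-48/217175) - 11329 = 384/31025 - 11329 = -351481841/31025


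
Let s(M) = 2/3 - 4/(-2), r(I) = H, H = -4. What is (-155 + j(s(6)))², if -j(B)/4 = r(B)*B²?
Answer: 137641/81 ≈ 1699.3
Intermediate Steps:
r(I) = -4
s(M) = 8/3 (s(M) = 2*(⅓) - 4*(-½) = ⅔ + 2 = 8/3)
j(B) = 16*B² (j(B) = -(-16)*B² = 16*B²)
(-155 + j(s(6)))² = (-155 + 16*(8/3)²)² = (-155 + 16*(64/9))² = (-155 + 1024/9)² = (-371/9)² = 137641/81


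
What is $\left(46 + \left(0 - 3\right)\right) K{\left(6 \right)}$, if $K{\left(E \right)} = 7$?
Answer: $301$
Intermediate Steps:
$\left(46 + \left(0 - 3\right)\right) K{\left(6 \right)} = \left(46 + \left(0 - 3\right)\right) 7 = \left(46 - 3\right) 7 = 43 \cdot 7 = 301$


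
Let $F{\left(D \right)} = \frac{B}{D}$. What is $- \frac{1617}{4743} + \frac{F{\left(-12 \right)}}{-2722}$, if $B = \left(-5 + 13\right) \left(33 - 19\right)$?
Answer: $- \frac{242067}{717247} \approx -0.33749$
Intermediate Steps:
$B = 112$ ($B = 8 \cdot 14 = 112$)
$F{\left(D \right)} = \frac{112}{D}$
$- \frac{1617}{4743} + \frac{F{\left(-12 \right)}}{-2722} = - \frac{1617}{4743} + \frac{112 \frac{1}{-12}}{-2722} = \left(-1617\right) \frac{1}{4743} + 112 \left(- \frac{1}{12}\right) \left(- \frac{1}{2722}\right) = - \frac{539}{1581} - - \frac{14}{4083} = - \frac{539}{1581} + \frac{14}{4083} = - \frac{242067}{717247}$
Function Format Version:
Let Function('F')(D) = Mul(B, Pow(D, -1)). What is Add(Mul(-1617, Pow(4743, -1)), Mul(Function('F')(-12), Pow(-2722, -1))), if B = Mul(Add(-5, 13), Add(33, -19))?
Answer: Rational(-242067, 717247) ≈ -0.33749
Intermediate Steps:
B = 112 (B = Mul(8, 14) = 112)
Function('F')(D) = Mul(112, Pow(D, -1))
Add(Mul(-1617, Pow(4743, -1)), Mul(Function('F')(-12), Pow(-2722, -1))) = Add(Mul(-1617, Pow(4743, -1)), Mul(Mul(112, Pow(-12, -1)), Pow(-2722, -1))) = Add(Mul(-1617, Rational(1, 4743)), Mul(Mul(112, Rational(-1, 12)), Rational(-1, 2722))) = Add(Rational(-539, 1581), Mul(Rational(-28, 3), Rational(-1, 2722))) = Add(Rational(-539, 1581), Rational(14, 4083)) = Rational(-242067, 717247)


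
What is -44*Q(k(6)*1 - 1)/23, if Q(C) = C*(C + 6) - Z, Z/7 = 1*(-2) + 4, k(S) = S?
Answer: -1804/23 ≈ -78.435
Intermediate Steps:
Z = 14 (Z = 7*(1*(-2) + 4) = 7*(-2 + 4) = 7*2 = 14)
Q(C) = -14 + C*(6 + C) (Q(C) = C*(C + 6) - 1*14 = C*(6 + C) - 14 = -14 + C*(6 + C))
-44*Q(k(6)*1 - 1)/23 = -44*(-14 + (6*1 - 1)² + 6*(6*1 - 1))/23 = -44*(-14 + (6 - 1)² + 6*(6 - 1))*(1/23) = -44*(-14 + 5² + 6*5)*(1/23) = -44*(-14 + 25 + 30)*(1/23) = -44*41*(1/23) = -1804*1/23 = -1804/23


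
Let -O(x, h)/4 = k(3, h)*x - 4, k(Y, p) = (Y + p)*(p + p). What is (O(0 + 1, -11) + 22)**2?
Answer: 443556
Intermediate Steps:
k(Y, p) = 2*p*(Y + p) (k(Y, p) = (Y + p)*(2*p) = 2*p*(Y + p))
O(x, h) = 16 - 8*h*x*(3 + h) (O(x, h) = -4*((2*h*(3 + h))*x - 4) = -4*(2*h*x*(3 + h) - 4) = -4*(-4 + 2*h*x*(3 + h)) = 16 - 8*h*x*(3 + h))
(O(0 + 1, -11) + 22)**2 = ((16 - 8*(-11)*(0 + 1)*(3 - 11)) + 22)**2 = ((16 - 8*(-11)*1*(-8)) + 22)**2 = ((16 - 704) + 22)**2 = (-688 + 22)**2 = (-666)**2 = 443556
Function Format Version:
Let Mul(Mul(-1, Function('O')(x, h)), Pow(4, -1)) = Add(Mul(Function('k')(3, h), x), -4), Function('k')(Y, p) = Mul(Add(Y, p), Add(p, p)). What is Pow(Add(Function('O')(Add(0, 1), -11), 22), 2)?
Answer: 443556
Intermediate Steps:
Function('k')(Y, p) = Mul(2, p, Add(Y, p)) (Function('k')(Y, p) = Mul(Add(Y, p), Mul(2, p)) = Mul(2, p, Add(Y, p)))
Function('O')(x, h) = Add(16, Mul(-8, h, x, Add(3, h))) (Function('O')(x, h) = Mul(-4, Add(Mul(Mul(2, h, Add(3, h)), x), -4)) = Mul(-4, Add(Mul(2, h, x, Add(3, h)), -4)) = Mul(-4, Add(-4, Mul(2, h, x, Add(3, h)))) = Add(16, Mul(-8, h, x, Add(3, h))))
Pow(Add(Function('O')(Add(0, 1), -11), 22), 2) = Pow(Add(Add(16, Mul(-8, -11, Add(0, 1), Add(3, -11))), 22), 2) = Pow(Add(Add(16, Mul(-8, -11, 1, -8)), 22), 2) = Pow(Add(Add(16, -704), 22), 2) = Pow(Add(-688, 22), 2) = Pow(-666, 2) = 443556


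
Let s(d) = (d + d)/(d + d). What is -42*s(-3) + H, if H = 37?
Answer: -5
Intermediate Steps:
s(d) = 1 (s(d) = (2*d)/((2*d)) = (2*d)*(1/(2*d)) = 1)
-42*s(-3) + H = -42*1 + 37 = -42 + 37 = -5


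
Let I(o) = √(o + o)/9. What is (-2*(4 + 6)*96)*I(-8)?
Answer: -2560*I/3 ≈ -853.33*I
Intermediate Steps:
I(o) = √2*√o/9 (I(o) = √(2*o)*(⅑) = (√2*√o)*(⅑) = √2*√o/9)
(-2*(4 + 6)*96)*I(-8) = (-2*(4 + 6)*96)*(√2*√(-8)/9) = (-2*10*96)*(√2*(2*I*√2)/9) = (-20*96)*(4*I/9) = -2560*I/3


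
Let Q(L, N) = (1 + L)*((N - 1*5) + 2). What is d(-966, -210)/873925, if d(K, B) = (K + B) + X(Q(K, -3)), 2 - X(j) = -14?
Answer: -232/174785 ≈ -0.0013273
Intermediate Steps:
Q(L, N) = (1 + L)*(-3 + N) (Q(L, N) = (1 + L)*((N - 5) + 2) = (1 + L)*((-5 + N) + 2) = (1 + L)*(-3 + N))
X(j) = 16 (X(j) = 2 - 1*(-14) = 2 + 14 = 16)
d(K, B) = 16 + B + K (d(K, B) = (K + B) + 16 = (B + K) + 16 = 16 + B + K)
d(-966, -210)/873925 = (16 - 210 - 966)/873925 = -1160*1/873925 = -232/174785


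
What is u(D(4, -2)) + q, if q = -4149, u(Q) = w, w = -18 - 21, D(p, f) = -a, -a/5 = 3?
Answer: -4188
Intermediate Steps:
a = -15 (a = -5*3 = -15)
D(p, f) = 15 (D(p, f) = -1*(-15) = 15)
w = -39
u(Q) = -39
u(D(4, -2)) + q = -39 - 4149 = -4188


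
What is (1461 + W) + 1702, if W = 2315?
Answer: 5478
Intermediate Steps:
(1461 + W) + 1702 = (1461 + 2315) + 1702 = 3776 + 1702 = 5478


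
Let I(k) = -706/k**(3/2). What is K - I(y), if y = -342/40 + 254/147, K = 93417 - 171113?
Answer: -77696 + 29058960*I*sqrt(300855)/402283249 ≈ -77696.0 + 39.621*I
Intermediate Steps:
K = -77696
y = -20057/2940 (y = -342*1/40 + 254*(1/147) = -171/20 + 254/147 = -20057/2940 ≈ -6.8221)
I(k) = -706/k**(3/2)
K - I(y) = -77696 - (-706)/(-20057/2940)**(3/2) = -77696 - (-706)*41160*I*sqrt(300855)/402283249 = -77696 - (-29058960)*I*sqrt(300855)/402283249 = -77696 + 29058960*I*sqrt(300855)/402283249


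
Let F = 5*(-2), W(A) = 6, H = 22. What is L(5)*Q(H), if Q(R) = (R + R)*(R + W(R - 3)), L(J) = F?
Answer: -12320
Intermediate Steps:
F = -10
L(J) = -10
Q(R) = 2*R*(6 + R) (Q(R) = (R + R)*(R + 6) = (2*R)*(6 + R) = 2*R*(6 + R))
L(5)*Q(H) = -20*22*(6 + 22) = -20*22*28 = -10*1232 = -12320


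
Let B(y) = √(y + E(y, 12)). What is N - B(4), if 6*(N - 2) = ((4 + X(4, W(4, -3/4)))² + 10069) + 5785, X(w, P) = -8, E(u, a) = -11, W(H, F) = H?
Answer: 2647 - I*√7 ≈ 2647.0 - 2.6458*I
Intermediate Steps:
B(y) = √(-11 + y) (B(y) = √(y - 11) = √(-11 + y))
N = 2647 (N = 2 + (((4 - 8)² + 10069) + 5785)/6 = 2 + (((-4)² + 10069) + 5785)/6 = 2 + ((16 + 10069) + 5785)/6 = 2 + (10085 + 5785)/6 = 2 + (⅙)*15870 = 2 + 2645 = 2647)
N - B(4) = 2647 - √(-11 + 4) = 2647 - √(-7) = 2647 - I*√7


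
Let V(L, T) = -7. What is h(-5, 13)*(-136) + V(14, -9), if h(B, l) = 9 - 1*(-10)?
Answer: -2591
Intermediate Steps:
h(B, l) = 19 (h(B, l) = 9 + 10 = 19)
h(-5, 13)*(-136) + V(14, -9) = 19*(-136) - 7 = -2584 - 7 = -2591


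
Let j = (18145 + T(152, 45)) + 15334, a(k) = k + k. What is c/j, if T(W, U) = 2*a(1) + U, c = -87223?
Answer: -87223/33528 ≈ -2.6015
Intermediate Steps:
a(k) = 2*k
T(W, U) = 4 + U (T(W, U) = 2*(2*1) + U = 2*2 + U = 4 + U)
j = 33528 (j = (18145 + (4 + 45)) + 15334 = (18145 + 49) + 15334 = 18194 + 15334 = 33528)
c/j = -87223/33528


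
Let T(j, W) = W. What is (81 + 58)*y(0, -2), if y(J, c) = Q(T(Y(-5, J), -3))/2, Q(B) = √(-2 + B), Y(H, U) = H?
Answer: 139*I*√5/2 ≈ 155.41*I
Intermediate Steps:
y(J, c) = I*√5/2 (y(J, c) = √(-2 - 3)/2 = √(-5)*(½) = (I*√5)*(½) = I*√5/2)
(81 + 58)*y(0, -2) = (81 + 58)*(I*√5/2) = 139*(I*√5/2) = 139*I*√5/2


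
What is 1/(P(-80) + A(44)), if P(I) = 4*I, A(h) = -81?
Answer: -1/401 ≈ -0.0024938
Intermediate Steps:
1/(P(-80) + A(44)) = 1/(4*(-80) - 81) = 1/(-320 - 81) = 1/(-401) = -1/401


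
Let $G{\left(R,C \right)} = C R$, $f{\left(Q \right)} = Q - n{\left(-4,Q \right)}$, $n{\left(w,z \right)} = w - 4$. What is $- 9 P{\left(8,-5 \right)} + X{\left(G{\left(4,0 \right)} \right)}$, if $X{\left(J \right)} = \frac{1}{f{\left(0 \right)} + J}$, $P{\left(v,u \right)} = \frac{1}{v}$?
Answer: $-1$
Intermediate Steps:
$n{\left(w,z \right)} = -4 + w$
$f{\left(Q \right)} = 8 + Q$ ($f{\left(Q \right)} = Q - \left(-4 - 4\right) = Q - -8 = Q + 8 = 8 + Q$)
$X{\left(J \right)} = \frac{1}{8 + J}$ ($X{\left(J \right)} = \frac{1}{\left(8 + 0\right) + J} = \frac{1}{8 + J}$)
$- 9 P{\left(8,-5 \right)} + X{\left(G{\left(4,0 \right)} \right)} = - \frac{9}{8} + \frac{1}{8 + 0 \cdot 4} = \left(-9\right) \frac{1}{8} + \frac{1}{8 + 0} = - \frac{9}{8} + \frac{1}{8} = -1$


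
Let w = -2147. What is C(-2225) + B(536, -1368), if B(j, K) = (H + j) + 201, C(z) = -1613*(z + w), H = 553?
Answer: 7053326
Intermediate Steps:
C(z) = 3463111 - 1613*z (C(z) = -1613*(z - 2147) = -1613*(-2147 + z) = 3463111 - 1613*z)
B(j, K) = 754 + j (B(j, K) = (553 + j) + 201 = 754 + j)
C(-2225) + B(536, -1368) = (3463111 - 1613*(-2225)) + (754 + 536) = (3463111 + 3588925) + 1290 = 7052036 + 1290 = 7053326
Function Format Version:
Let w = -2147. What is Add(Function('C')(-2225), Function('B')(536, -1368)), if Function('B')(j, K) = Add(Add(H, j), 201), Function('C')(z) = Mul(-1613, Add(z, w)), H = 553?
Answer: 7053326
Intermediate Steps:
Function('C')(z) = Add(3463111, Mul(-1613, z)) (Function('C')(z) = Mul(-1613, Add(z, -2147)) = Mul(-1613, Add(-2147, z)) = Add(3463111, Mul(-1613, z)))
Function('B')(j, K) = Add(754, j) (Function('B')(j, K) = Add(Add(553, j), 201) = Add(754, j))
Add(Function('C')(-2225), Function('B')(536, -1368)) = Add(Add(3463111, Mul(-1613, -2225)), Add(754, 536)) = Add(Add(3463111, 3588925), 1290) = Add(7052036, 1290) = 7053326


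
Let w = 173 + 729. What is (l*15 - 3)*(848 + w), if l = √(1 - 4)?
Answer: -5250 + 26250*I*√3 ≈ -5250.0 + 45466.0*I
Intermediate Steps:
l = I*√3 (l = √(-3) = I*√3 ≈ 1.732*I)
w = 902
(l*15 - 3)*(848 + w) = ((I*√3)*15 - 3)*(848 + 902) = (15*I*√3 - 3)*1750 = (-3 + 15*I*√3)*1750 = -5250 + 26250*I*√3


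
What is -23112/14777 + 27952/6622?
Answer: 18571360/6989521 ≈ 2.6570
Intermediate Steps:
-23112/14777 + 27952/6622 = -23112*1/14777 + 27952*(1/6622) = -23112/14777 + 13976/3311 = 18571360/6989521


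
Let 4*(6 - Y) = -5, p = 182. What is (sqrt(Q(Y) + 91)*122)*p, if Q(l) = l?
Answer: 11102*sqrt(393) ≈ 2.2009e+5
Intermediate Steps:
Y = 29/4 (Y = 6 - 1/4*(-5) = 6 + 5/4 = 29/4 ≈ 7.2500)
(sqrt(Q(Y) + 91)*122)*p = (sqrt(29/4 + 91)*122)*182 = (sqrt(393/4)*122)*182 = ((sqrt(393)/2)*122)*182 = (61*sqrt(393))*182 = 11102*sqrt(393)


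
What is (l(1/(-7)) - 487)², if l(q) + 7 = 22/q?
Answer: 419904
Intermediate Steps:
l(q) = -7 + 22/q
(l(1/(-7)) - 487)² = ((-7 + 22/(1/(-7))) - 487)² = ((-7 + 22/(-⅐)) - 487)² = ((-7 + 22*(-7)) - 487)² = ((-7 - 154) - 487)² = (-161 - 487)² = (-648)² = 419904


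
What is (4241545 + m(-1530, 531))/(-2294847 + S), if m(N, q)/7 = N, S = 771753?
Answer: -4230835/1523094 ≈ -2.7778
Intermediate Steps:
m(N, q) = 7*N
(4241545 + m(-1530, 531))/(-2294847 + S) = (4241545 + 7*(-1530))/(-2294847 + 771753) = (4241545 - 10710)/(-1523094) = 4230835*(-1/1523094) = -4230835/1523094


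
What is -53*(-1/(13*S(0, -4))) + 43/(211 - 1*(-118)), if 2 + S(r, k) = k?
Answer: -14083/25662 ≈ -0.54879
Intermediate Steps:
S(r, k) = -2 + k
-53*(-1/(13*S(0, -4))) + 43/(211 - 1*(-118)) = -53*(-1/(13*(-2 - 4))) + 43/(211 - 1*(-118)) = -53/((-6*(-13))) + 43/(211 + 118) = -53/78 + 43/329 = -14083/25662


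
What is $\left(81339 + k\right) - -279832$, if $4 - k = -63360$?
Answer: $424535$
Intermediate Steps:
$k = 63364$ ($k = 4 - -63360 = 4 + 63360 = 63364$)
$\left(81339 + k\right) - -279832 = \left(81339 + 63364\right) - -279832 = 144703 + 279832 = 424535$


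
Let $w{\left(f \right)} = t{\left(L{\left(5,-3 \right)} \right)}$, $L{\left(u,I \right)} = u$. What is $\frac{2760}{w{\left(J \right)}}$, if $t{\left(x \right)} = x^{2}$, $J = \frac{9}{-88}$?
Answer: $\frac{552}{5} \approx 110.4$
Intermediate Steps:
$J = - \frac{9}{88}$ ($J = 9 \left(- \frac{1}{88}\right) = - \frac{9}{88} \approx -0.10227$)
$w{\left(f \right)} = 25$ ($w{\left(f \right)} = 5^{2} = 25$)
$\frac{2760}{w{\left(J \right)}} = \frac{2760}{25} = 2760 \cdot \frac{1}{25} = \frac{552}{5}$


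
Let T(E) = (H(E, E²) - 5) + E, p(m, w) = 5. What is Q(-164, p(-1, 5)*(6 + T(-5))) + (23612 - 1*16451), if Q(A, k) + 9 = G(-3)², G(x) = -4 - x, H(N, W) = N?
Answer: 7153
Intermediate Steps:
T(E) = -5 + 2*E (T(E) = (E - 5) + E = (-5 + E) + E = -5 + 2*E)
Q(A, k) = -8 (Q(A, k) = -9 + (-4 - 1*(-3))² = -9 + (-4 + 3)² = -9 + (-1)² = -9 + 1 = -8)
Q(-164, p(-1, 5)*(6 + T(-5))) + (23612 - 1*16451) = -8 + (23612 - 1*16451) = -8 + (23612 - 16451) = -8 + 7161 = 7153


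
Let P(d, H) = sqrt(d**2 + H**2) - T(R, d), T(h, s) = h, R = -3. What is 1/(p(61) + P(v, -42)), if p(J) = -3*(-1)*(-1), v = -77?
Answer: sqrt(157)/1099 ≈ 0.011401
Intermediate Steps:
p(J) = -3 (p(J) = 3*(-1) = -3)
P(d, H) = 3 + sqrt(H**2 + d**2) (P(d, H) = sqrt(d**2 + H**2) - 1*(-3) = sqrt(H**2 + d**2) + 3 = 3 + sqrt(H**2 + d**2))
1/(p(61) + P(v, -42)) = 1/(-3 + (3 + sqrt((-42)**2 + (-77)**2))) = 1/(-3 + (3 + sqrt(1764 + 5929))) = 1/(-3 + (3 + sqrt(7693))) = 1/(-3 + (3 + 7*sqrt(157))) = 1/(7*sqrt(157)) = sqrt(157)/1099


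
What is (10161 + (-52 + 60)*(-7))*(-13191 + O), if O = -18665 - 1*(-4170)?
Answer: -279767030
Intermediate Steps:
O = -14495 (O = -18665 + 4170 = -14495)
(10161 + (-52 + 60)*(-7))*(-13191 + O) = (10161 + (-52 + 60)*(-7))*(-13191 - 14495) = (10161 + 8*(-7))*(-27686) = (10161 - 56)*(-27686) = 10105*(-27686) = -279767030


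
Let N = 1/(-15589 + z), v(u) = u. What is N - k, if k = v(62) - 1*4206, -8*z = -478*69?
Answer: 190064556/45865 ≈ 4144.0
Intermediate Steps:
z = 16491/4 (z = -(-239)*69/4 = -1/8*(-32982) = 16491/4 ≈ 4122.8)
N = -4/45865 (N = 1/(-15589 + 16491/4) = 1/(-45865/4) = -4/45865 ≈ -8.7212e-5)
k = -4144 (k = 62 - 1*4206 = 62 - 4206 = -4144)
N - k = -4/45865 - 1*(-4144) = -4/45865 + 4144 = 190064556/45865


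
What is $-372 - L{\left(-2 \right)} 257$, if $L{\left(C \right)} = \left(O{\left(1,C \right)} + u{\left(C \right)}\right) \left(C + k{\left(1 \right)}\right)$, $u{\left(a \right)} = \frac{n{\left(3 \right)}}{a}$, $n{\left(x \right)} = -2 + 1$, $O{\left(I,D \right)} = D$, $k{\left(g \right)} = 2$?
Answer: $-372$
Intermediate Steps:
$n{\left(x \right)} = -1$
$u{\left(a \right)} = - \frac{1}{a}$
$L{\left(C \right)} = \left(2 + C\right) \left(C - \frac{1}{C}\right)$ ($L{\left(C \right)} = \left(C - \frac{1}{C}\right) \left(C + 2\right) = \left(C - \frac{1}{C}\right) \left(2 + C\right) = \left(2 + C\right) \left(C - \frac{1}{C}\right)$)
$-372 - L{\left(-2 \right)} 257 = -372 - \left(-1 + \left(-2\right)^{2} - \frac{2}{-2} + 2 \left(-2\right)\right) 257 = -372 - \left(-1 + 4 - -1 - 4\right) 257 = -372 - \left(-1 + 4 + 1 - 4\right) 257 = -372 - 0 \cdot 257 = -372 - 0 = -372 + 0 = -372$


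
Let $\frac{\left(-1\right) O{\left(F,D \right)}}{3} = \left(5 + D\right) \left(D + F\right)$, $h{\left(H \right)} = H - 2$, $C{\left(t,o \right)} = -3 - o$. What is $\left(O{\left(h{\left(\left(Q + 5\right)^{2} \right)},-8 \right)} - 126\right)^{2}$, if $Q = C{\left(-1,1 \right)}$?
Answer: $42849$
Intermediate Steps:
$Q = -4$ ($Q = -3 - 1 = -4$)
$h{\left(H \right)} = -2 + H$ ($h{\left(H \right)} = H - 2 = -2 + H$)
$O{\left(F,D \right)} = - 3 \left(5 + D\right) \left(D + F\right)$
$\left(O{\left(h{\left(\left(Q + 5\right)^{2} \right)},-8 \right)} - 126\right)^{2} = \left(\left(\left(-15\right) \left(-8\right) - 15 \left(-2 + \left(-4 + 5\right)^{2}\right) - 3 \left(-8\right)^{2} - - 24 \left(-2 + \left(-4 + 5\right)^{2}\right)\right) - 126\right)^{2} = \left(\left(120 - 15 \left(-2 + 1^{2}\right) - 192 - - 24 \left(-2 + 1^{2}\right)\right) - 126\right)^{2} = \left(\left(120 - 15 \left(-2 + 1\right) - 192 - - 24 \left(-2 + 1\right)\right) - 126\right)^{2} = \left(\left(120 - -15 - 192 - \left(-24\right) \left(-1\right)\right) - 126\right)^{2} = \left(\left(120 + 15 - 192 - 24\right) - 126\right)^{2} = \left(-81 - 126\right)^{2} = \left(-207\right)^{2} = 42849$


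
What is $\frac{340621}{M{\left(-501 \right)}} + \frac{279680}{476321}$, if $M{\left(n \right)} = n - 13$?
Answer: $- \frac{162101179821}{244828994} \approx -662.1$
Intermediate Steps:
$M{\left(n \right)} = -13 + n$
$\frac{340621}{M{\left(-501 \right)}} + \frac{279680}{476321} = \frac{340621}{-13 - 501} + \frac{279680}{476321} = \frac{340621}{-514} + 279680 \cdot \frac{1}{476321} = 340621 \left(- \frac{1}{514}\right) + \frac{279680}{476321} = - \frac{340621}{514} + \frac{279680}{476321} = - \frac{162101179821}{244828994}$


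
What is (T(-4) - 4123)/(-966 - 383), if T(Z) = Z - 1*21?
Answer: 4148/1349 ≈ 3.0749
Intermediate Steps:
T(Z) = -21 + Z (T(Z) = Z - 21 = -21 + Z)
(T(-4) - 4123)/(-966 - 383) = ((-21 - 4) - 4123)/(-966 - 383) = (-25 - 4123)/(-1349) = -4148*(-1/1349) = 4148/1349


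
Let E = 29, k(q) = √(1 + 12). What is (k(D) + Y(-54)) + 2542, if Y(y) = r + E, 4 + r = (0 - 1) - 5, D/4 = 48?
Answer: 2561 + √13 ≈ 2564.6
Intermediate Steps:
D = 192 (D = 4*48 = 192)
k(q) = √13
r = -10 (r = -4 + ((0 - 1) - 5) = -4 + (-1 - 5) = -4 - 6 = -10)
Y(y) = 19 (Y(y) = -10 + 29 = 19)
(k(D) + Y(-54)) + 2542 = (√13 + 19) + 2542 = (19 + √13) + 2542 = 2561 + √13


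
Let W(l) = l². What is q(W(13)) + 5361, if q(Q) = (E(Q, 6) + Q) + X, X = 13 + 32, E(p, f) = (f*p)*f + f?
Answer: 11665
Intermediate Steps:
E(p, f) = f + p*f² (E(p, f) = p*f² + f = f + p*f²)
X = 45
q(Q) = 51 + 37*Q (q(Q) = (6*(1 + 6*Q) + Q) + 45 = ((6 + 36*Q) + Q) + 45 = (6 + 37*Q) + 45 = 51 + 37*Q)
q(W(13)) + 5361 = (51 + 37*13²) + 5361 = (51 + 37*169) + 5361 = (51 + 6253) + 5361 = 6304 + 5361 = 11665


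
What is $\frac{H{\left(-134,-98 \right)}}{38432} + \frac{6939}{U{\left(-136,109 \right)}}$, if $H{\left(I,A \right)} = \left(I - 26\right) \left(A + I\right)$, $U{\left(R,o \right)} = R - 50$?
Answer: $- \frac{2705993}{74462} \approx -36.341$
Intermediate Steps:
$U{\left(R,o \right)} = -50 + R$
$H{\left(I,A \right)} = \left(-26 + I\right) \left(A + I\right)$
$\frac{H{\left(-134,-98 \right)}}{38432} + \frac{6939}{U{\left(-136,109 \right)}} = \frac{\left(-134\right)^{2} - -2548 - -3484 - -13132}{38432} + \frac{6939}{-50 - 136} = \left(17956 + 2548 + 3484 + 13132\right) \frac{1}{38432} + \frac{6939}{-186} = 37120 \cdot \frac{1}{38432} + 6939 \left(- \frac{1}{186}\right) = \frac{1160}{1201} - \frac{2313}{62} = - \frac{2705993}{74462}$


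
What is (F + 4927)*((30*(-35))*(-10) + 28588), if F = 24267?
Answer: 1141135072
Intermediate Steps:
(F + 4927)*((30*(-35))*(-10) + 28588) = (24267 + 4927)*((30*(-35))*(-10) + 28588) = 29194*(-1050*(-10) + 28588) = 29194*(10500 + 28588) = 29194*39088 = 1141135072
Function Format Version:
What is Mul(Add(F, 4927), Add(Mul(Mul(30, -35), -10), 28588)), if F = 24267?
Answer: 1141135072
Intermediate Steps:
Mul(Add(F, 4927), Add(Mul(Mul(30, -35), -10), 28588)) = Mul(Add(24267, 4927), Add(Mul(Mul(30, -35), -10), 28588)) = Mul(29194, Add(Mul(-1050, -10), 28588)) = Mul(29194, Add(10500, 28588)) = Mul(29194, 39088) = 1141135072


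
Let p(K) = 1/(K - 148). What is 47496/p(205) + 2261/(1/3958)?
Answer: 11656310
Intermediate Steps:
p(K) = 1/(-148 + K)
47496/p(205) + 2261/(1/3958) = 47496/(1/(-148 + 205)) + 2261/(1/3958) = 47496/(1/57) + 2261/(1/3958) = 47496/(1/57) + 2261*3958 = 47496*57 + 8949038 = 2707272 + 8949038 = 11656310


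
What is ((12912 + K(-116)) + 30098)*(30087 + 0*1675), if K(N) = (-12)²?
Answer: 1298374398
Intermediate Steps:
K(N) = 144
((12912 + K(-116)) + 30098)*(30087 + 0*1675) = ((12912 + 144) + 30098)*(30087 + 0*1675) = (13056 + 30098)*(30087 + 0) = 43154*30087 = 1298374398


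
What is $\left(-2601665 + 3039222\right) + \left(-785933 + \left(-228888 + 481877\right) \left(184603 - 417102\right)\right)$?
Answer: $-58820037887$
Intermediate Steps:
$\left(-2601665 + 3039222\right) + \left(-785933 + \left(-228888 + 481877\right) \left(184603 - 417102\right)\right) = 437557 + \left(-785933 + 252989 \left(-232499\right)\right) = 437557 - 58820475444 = -58820037887$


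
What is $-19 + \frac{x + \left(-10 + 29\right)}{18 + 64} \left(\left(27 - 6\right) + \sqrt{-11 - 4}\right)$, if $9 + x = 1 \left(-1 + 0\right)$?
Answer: $- \frac{1369}{82} + \frac{9 i \sqrt{15}}{82} \approx -16.695 + 0.42508 i$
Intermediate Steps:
$x = -10$ ($x = -9 + 1 \left(-1 + 0\right) = -9 + 1 \left(-1\right) = -9 - 1 = -10$)
$-19 + \frac{x + \left(-10 + 29\right)}{18 + 64} \left(\left(27 - 6\right) + \sqrt{-11 - 4}\right) = -19 + \frac{-10 + \left(-10 + 29\right)}{18 + 64} \left(\left(27 - 6\right) + \sqrt{-11 - 4}\right) = -19 + \frac{-10 + 19}{82} \left(21 + \sqrt{-15}\right) = -19 + 9 \cdot \frac{1}{82} \left(21 + i \sqrt{15}\right) = -19 + \frac{9 \left(21 + i \sqrt{15}\right)}{82} = -19 + \left(\frac{189}{82} + \frac{9 i \sqrt{15}}{82}\right) = - \frac{1369}{82} + \frac{9 i \sqrt{15}}{82}$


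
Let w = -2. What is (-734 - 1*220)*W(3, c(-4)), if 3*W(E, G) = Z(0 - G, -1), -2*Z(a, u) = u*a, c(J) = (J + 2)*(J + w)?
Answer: 1908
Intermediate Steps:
c(J) = (-2 + J)*(2 + J) (c(J) = (J + 2)*(J - 2) = (2 + J)*(-2 + J) = (-2 + J)*(2 + J))
Z(a, u) = -a*u/2 (Z(a, u) = -u*a/2 = -a*u/2)
W(E, G) = -G/6 (W(E, G) = (-1/2*(0 - G)*(-1))/3 = (-1/2*(-G)*(-1))/3 = (-G/2)/3 = -G/6)
(-734 - 1*220)*W(3, c(-4)) = (-734 - 1*220)*(-(-4 + (-4)**2)/6) = (-734 - 220)*(-(-4 + 16)/6) = -(-159)*12 = -954*(-2) = 1908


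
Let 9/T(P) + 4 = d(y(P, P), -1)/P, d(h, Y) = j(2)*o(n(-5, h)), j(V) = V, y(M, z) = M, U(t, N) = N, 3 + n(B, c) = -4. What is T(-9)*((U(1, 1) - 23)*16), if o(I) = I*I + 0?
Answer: 14256/67 ≈ 212.78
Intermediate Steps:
n(B, c) = -7 (n(B, c) = -3 - 4 = -7)
o(I) = I² (o(I) = I² + 0 = I²)
d(h, Y) = 98 (d(h, Y) = 2*(-7)² = 2*49 = 98)
T(P) = 9/(-4 + 98/P)
T(-9)*((U(1, 1) - 23)*16) = (-9*(-9)/(-98 + 4*(-9)))*((1 - 23)*16) = (-9*(-9)/(-98 - 36))*(-22*16) = -9*(-9)/(-134)*(-352) = -9*(-9)*(-1/134)*(-352) = -81/134*(-352) = 14256/67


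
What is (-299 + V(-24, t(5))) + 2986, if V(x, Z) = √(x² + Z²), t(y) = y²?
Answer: 2687 + √1201 ≈ 2721.7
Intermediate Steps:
V(x, Z) = √(Z² + x²)
(-299 + V(-24, t(5))) + 2986 = (-299 + √((5²)² + (-24)²)) + 2986 = (-299 + √(25² + 576)) + 2986 = (-299 + √(625 + 576)) + 2986 = (-299 + √1201) + 2986 = 2687 + √1201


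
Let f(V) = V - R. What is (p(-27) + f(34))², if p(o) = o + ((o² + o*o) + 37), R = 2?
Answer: 2250000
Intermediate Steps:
p(o) = 37 + o + 2*o² (p(o) = o + ((o² + o²) + 37) = o + (2*o² + 37) = o + (37 + 2*o²) = 37 + o + 2*o²)
f(V) = -2 + V (f(V) = V - 1*2 = V - 2 = -2 + V)
(p(-27) + f(34))² = ((37 - 27 + 2*(-27)²) + (-2 + 34))² = ((37 - 27 + 2*729) + 32)² = ((37 - 27 + 1458) + 32)² = (1468 + 32)² = 1500² = 2250000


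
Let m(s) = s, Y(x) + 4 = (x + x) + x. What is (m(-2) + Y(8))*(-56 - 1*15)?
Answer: -1278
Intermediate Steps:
Y(x) = -4 + 3*x (Y(x) = -4 + ((x + x) + x) = -4 + (2*x + x) = -4 + 3*x)
(m(-2) + Y(8))*(-56 - 1*15) = (-2 + (-4 + 3*8))*(-56 - 1*15) = (-2 + (-4 + 24))*(-56 - 15) = (-2 + 20)*(-71) = 18*(-71) = -1278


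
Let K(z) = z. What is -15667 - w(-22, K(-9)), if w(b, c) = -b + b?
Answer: -15667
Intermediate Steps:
w(b, c) = 0
-15667 - w(-22, K(-9)) = -15667 - 1*0 = -15667 + 0 = -15667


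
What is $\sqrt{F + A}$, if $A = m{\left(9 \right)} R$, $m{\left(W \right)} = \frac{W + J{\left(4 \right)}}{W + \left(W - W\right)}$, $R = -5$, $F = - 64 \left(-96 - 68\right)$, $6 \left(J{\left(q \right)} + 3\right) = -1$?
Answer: $\frac{\sqrt{3399654}}{18} \approx 102.43$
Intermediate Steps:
$J{\left(q \right)} = - \frac{19}{6}$ ($J{\left(q \right)} = -3 + \frac{1}{6} \left(-1\right) = -3 - \frac{1}{6} = - \frac{19}{6}$)
$F = 10496$ ($F = \left(-64\right) \left(-164\right) = 10496$)
$m{\left(W \right)} = \frac{- \frac{19}{6} + W}{W}$ ($m{\left(W \right)} = \frac{W - \frac{19}{6}}{W + \left(W - W\right)} = \frac{- \frac{19}{6} + W}{W + 0} = \frac{- \frac{19}{6} + W}{W}$)
$A = - \frac{175}{54}$ ($A = \frac{- \frac{19}{6} + 9}{9} \left(-5\right) = \frac{1}{9} \cdot \frac{35}{6} \left(-5\right) = \frac{35}{54} \left(-5\right) = - \frac{175}{54} \approx -3.2407$)
$\sqrt{F + A} = \sqrt{10496 - \frac{175}{54}} = \sqrt{\frac{566609}{54}} = \frac{\sqrt{3399654}}{18}$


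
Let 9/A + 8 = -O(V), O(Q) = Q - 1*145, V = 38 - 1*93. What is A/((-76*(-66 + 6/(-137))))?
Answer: 137/14669824 ≈ 9.3389e-6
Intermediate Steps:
V = -55 (V = 38 - 93 = -55)
O(Q) = -145 + Q (O(Q) = Q - 145 = -145 + Q)
A = 3/64 (A = 9/(-8 - (-145 - 55)) = 9/(-8 - 1*(-200)) = 9/(-8 + 200) = 9/192 = 9*(1/192) = 3/64 ≈ 0.046875)
A/((-76*(-66 + 6/(-137)))) = 3/(64*((-76*(-66 + 6/(-137))))) = 3/(64*((-76*(-66 + 6*(-1/137))))) = 3/(64*((-76*(-66 - 6/137)))) = 3/(64*((-76*(-9048/137)))) = 3/(64*(687648/137)) = (3/64)*(137/687648) = 137/14669824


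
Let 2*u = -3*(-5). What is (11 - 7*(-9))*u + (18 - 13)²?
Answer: 580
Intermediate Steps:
u = 15/2 (u = (-3*(-5))/2 = (½)*15 = 15/2 ≈ 7.5000)
(11 - 7*(-9))*u + (18 - 13)² = (11 - 7*(-9))*(15/2) + (18 - 13)² = (11 + 63)*(15/2) + 5² = 74*(15/2) + 25 = 555 + 25 = 580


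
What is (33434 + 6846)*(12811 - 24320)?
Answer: -463582520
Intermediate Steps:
(33434 + 6846)*(12811 - 24320) = 40280*(-11509) = -463582520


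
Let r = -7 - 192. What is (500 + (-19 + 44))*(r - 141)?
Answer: -178500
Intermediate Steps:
r = -199
(500 + (-19 + 44))*(r - 141) = (500 + (-19 + 44))*(-199 - 141) = (500 + 25)*(-340) = 525*(-340) = -178500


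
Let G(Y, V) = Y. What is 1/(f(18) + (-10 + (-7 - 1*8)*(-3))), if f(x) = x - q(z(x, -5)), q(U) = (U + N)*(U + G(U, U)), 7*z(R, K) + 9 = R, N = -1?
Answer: 49/2561 ≈ 0.019133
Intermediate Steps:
z(R, K) = -9/7 + R/7
q(U) = 2*U*(-1 + U) (q(U) = (U - 1)*(U + U) = (-1 + U)*(2*U) = 2*U*(-1 + U))
f(x) = x - 2*(-16/7 + x/7)*(-9/7 + x/7) (f(x) = x - 2*(-9/7 + x/7)*(-1 + (-9/7 + x/7)) = x - 2*(-9/7 + x/7)*(-16/7 + x/7) = x - 2*(-16/7 + x/7)*(-9/7 + x/7))
1/(f(18) + (-10 + (-7 - 1*8)*(-3))) = 1/((-288/49 - 2/49*18² + (99/49)*18) + (-10 + (-7 - 1*8)*(-3))) = 1/((-288/49 - 2/49*324 + 1782/49) + (-10 + (-7 - 8)*(-3))) = 1/((-288/49 - 648/49 + 1782/49) + (-10 - 15*(-3))) = 1/(846/49 + (-10 + 45)) = 1/(846/49 + 35) = 1/(2561/49) = 49/2561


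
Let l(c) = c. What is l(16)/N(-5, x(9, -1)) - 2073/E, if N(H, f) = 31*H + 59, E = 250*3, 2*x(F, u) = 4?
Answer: -1099/375 ≈ -2.9307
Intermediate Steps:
x(F, u) = 2 (x(F, u) = (½)*4 = 2)
E = 750
N(H, f) = 59 + 31*H
l(16)/N(-5, x(9, -1)) - 2073/E = 16/(59 + 31*(-5)) - 2073/750 = 16/(59 - 155) - 2073*1/750 = 16/(-96) - 691/250 = 16*(-1/96) - 691/250 = -⅙ - 691/250 = -1099/375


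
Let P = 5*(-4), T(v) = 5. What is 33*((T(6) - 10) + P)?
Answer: -825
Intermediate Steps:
P = -20
33*((T(6) - 10) + P) = 33*((5 - 10) - 20) = 33*(-5 - 20) = 33*(-25) = -825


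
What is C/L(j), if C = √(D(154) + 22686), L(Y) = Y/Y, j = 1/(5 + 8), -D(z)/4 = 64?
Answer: √22430 ≈ 149.77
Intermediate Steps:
D(z) = -256 (D(z) = -4*64 = -256)
j = 1/13 ≈ 0.076923
L(Y) = 1
C = √22430 (C = √(-256 + 22686) = √22430 ≈ 149.77)
C/L(j) = √22430/1 = √22430*1 = √22430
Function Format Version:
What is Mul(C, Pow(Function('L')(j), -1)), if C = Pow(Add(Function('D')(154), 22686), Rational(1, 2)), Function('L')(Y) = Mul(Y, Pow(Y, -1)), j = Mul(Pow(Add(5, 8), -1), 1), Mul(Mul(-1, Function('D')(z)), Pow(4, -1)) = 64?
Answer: Pow(22430, Rational(1, 2)) ≈ 149.77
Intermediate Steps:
Function('D')(z) = -256 (Function('D')(z) = Mul(-4, 64) = -256)
j = Rational(1, 13) (j = Mul(Pow(13, -1), 1) = Mul(Rational(1, 13), 1) = Rational(1, 13) ≈ 0.076923)
Function('L')(Y) = 1
C = Pow(22430, Rational(1, 2)) (C = Pow(Add(-256, 22686), Rational(1, 2)) = Pow(22430, Rational(1, 2)) ≈ 149.77)
Mul(C, Pow(Function('L')(j), -1)) = Mul(Pow(22430, Rational(1, 2)), Pow(1, -1)) = Mul(Pow(22430, Rational(1, 2)), 1) = Pow(22430, Rational(1, 2))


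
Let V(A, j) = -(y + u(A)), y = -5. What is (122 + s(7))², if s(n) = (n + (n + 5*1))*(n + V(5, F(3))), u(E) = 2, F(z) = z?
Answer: 97344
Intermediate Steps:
V(A, j) = 3 (V(A, j) = -(-5 + 2) = -1*(-3) = 3)
s(n) = (3 + n)*(5 + 2*n) (s(n) = (n + (n + 5*1))*(n + 3) = (n + (n + 5))*(3 + n) = (n + (5 + n))*(3 + n) = (5 + 2*n)*(3 + n) = (3 + n)*(5 + 2*n))
(122 + s(7))² = (122 + (15 + 2*7² + 11*7))² = (122 + (15 + 2*49 + 77))² = (122 + (15 + 98 + 77))² = (122 + 190)² = 312² = 97344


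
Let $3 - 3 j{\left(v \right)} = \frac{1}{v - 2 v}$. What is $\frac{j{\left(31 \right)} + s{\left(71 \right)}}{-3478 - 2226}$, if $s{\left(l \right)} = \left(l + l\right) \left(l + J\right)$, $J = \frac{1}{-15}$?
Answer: $- \frac{2342099}{1326180} \approx -1.766$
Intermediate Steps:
$J = - \frac{1}{15} \approx -0.066667$
$j{\left(v \right)} = 1 + \frac{1}{3 v}$ ($j{\left(v \right)} = 1 - \frac{1}{3 \left(v - 2 v\right)} = 1 - \frac{1}{3 \left(- v\right)} = 1 - \frac{\left(-1\right) \frac{1}{v}}{3} = 1 + \frac{1}{3 v}$)
$s{\left(l \right)} = 2 l \left(- \frac{1}{15} + l\right)$ ($s{\left(l \right)} = \left(l + l\right) \left(l - \frac{1}{15}\right) = 2 l \left(- \frac{1}{15} + l\right)$)
$\frac{j{\left(31 \right)} + s{\left(71 \right)}}{-3478 - 2226} = \frac{\frac{\frac{1}{3} + 31}{31} + \frac{2}{15} \cdot 71 \left(-1 + 15 \cdot 71\right)}{-3478 - 2226} = \frac{\frac{1}{31} \cdot \frac{94}{3} + \frac{2}{15} \cdot 71 \left(-1 + 1065\right)}{-5704} = \left(\frac{94}{93} + \frac{2}{15} \cdot 71 \cdot 1064\right) \left(- \frac{1}{5704}\right) = \left(\frac{94}{93} + \frac{151088}{15}\right) \left(- \frac{1}{5704}\right) = \frac{4684198}{465} \left(- \frac{1}{5704}\right) = - \frac{2342099}{1326180}$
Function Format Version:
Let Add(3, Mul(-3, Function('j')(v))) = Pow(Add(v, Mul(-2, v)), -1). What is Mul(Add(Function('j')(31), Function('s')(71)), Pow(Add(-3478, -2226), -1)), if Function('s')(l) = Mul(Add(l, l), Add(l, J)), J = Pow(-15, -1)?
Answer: Rational(-2342099, 1326180) ≈ -1.7660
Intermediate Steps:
J = Rational(-1, 15) ≈ -0.066667
Function('j')(v) = Add(1, Mul(Rational(1, 3), Pow(v, -1))) (Function('j')(v) = Add(1, Mul(Rational(-1, 3), Pow(Add(v, Mul(-2, v)), -1))) = Add(1, Mul(Rational(-1, 3), Pow(Mul(-1, v), -1))) = Add(1, Mul(Rational(-1, 3), Mul(-1, Pow(v, -1)))) = Add(1, Mul(Rational(1, 3), Pow(v, -1))))
Function('s')(l) = Mul(2, l, Add(Rational(-1, 15), l)) (Function('s')(l) = Mul(Add(l, l), Add(l, Rational(-1, 15))) = Mul(Mul(2, l), Add(Rational(-1, 15), l)) = Mul(2, l, Add(Rational(-1, 15), l)))
Mul(Add(Function('j')(31), Function('s')(71)), Pow(Add(-3478, -2226), -1)) = Mul(Add(Mul(Pow(31, -1), Add(Rational(1, 3), 31)), Mul(Rational(2, 15), 71, Add(-1, Mul(15, 71)))), Pow(Add(-3478, -2226), -1)) = Mul(Add(Mul(Rational(1, 31), Rational(94, 3)), Mul(Rational(2, 15), 71, Add(-1, 1065))), Pow(-5704, -1)) = Mul(Add(Rational(94, 93), Mul(Rational(2, 15), 71, 1064)), Rational(-1, 5704)) = Mul(Add(Rational(94, 93), Rational(151088, 15)), Rational(-1, 5704)) = Mul(Rational(4684198, 465), Rational(-1, 5704)) = Rational(-2342099, 1326180)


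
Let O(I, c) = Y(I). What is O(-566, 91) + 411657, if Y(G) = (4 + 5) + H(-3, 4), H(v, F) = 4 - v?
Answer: 411673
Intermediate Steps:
Y(G) = 16 (Y(G) = (4 + 5) + (4 - 1*(-3)) = 9 + (4 + 3) = 9 + 7 = 16)
O(I, c) = 16
O(-566, 91) + 411657 = 16 + 411657 = 411673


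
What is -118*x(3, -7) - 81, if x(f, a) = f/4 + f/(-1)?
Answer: 369/2 ≈ 184.50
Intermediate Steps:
x(f, a) = -3*f/4 (x(f, a) = f*(¼) + f*(-1) = f/4 - f = -3*f/4)
-118*x(3, -7) - 81 = -(-177)*3/2 - 81 = -118*(-9/4) - 81 = 531/2 - 81 = 369/2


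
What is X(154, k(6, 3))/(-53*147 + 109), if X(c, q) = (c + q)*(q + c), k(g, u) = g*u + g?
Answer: -15842/3841 ≈ -4.1244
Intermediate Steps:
k(g, u) = g + g*u
X(c, q) = (c + q)² (X(c, q) = (c + q)*(c + q) = (c + q)²)
X(154, k(6, 3))/(-53*147 + 109) = (154 + 6*(1 + 3))²/(-53*147 + 109) = (154 + 6*4)²/(-7791 + 109) = (154 + 24)²/(-7682) = 178²*(-1/7682) = 31684*(-1/7682) = -15842/3841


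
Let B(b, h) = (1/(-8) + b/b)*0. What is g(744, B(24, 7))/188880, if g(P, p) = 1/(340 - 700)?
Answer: -1/67996800 ≈ -1.4707e-8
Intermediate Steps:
B(b, h) = 0 (B(b, h) = (1*(-⅛) + 1)*0 = (-⅛ + 1)*0 = (7/8)*0 = 0)
g(P, p) = -1/360 (g(P, p) = 1/(-360) = -1/360)
g(744, B(24, 7))/188880 = -1/360/188880 = -1/360*1/188880 = -1/67996800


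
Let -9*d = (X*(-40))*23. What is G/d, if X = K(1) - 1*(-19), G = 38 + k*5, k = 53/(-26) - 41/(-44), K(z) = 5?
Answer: 55713/4209920 ≈ 0.013234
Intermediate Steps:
k = -633/572 (k = 53*(-1/26) - 41*(-1/44) = -53/26 + 41/44 = -633/572 ≈ -1.1066)
G = 18571/572 (G = 38 - 633/572*5 = 38 - 3165/572 = 18571/572 ≈ 32.467)
X = 24 (X = 5 - 1*(-19) = 5 + 19 = 24)
d = 7360/3 (d = -24*(-40)*23/9 = -(-320)*23/3 = -1/9*(-22080) = 7360/3 ≈ 2453.3)
G/d = 18571/(572*(7360/3)) = (18571/572)*(3/7360) = 55713/4209920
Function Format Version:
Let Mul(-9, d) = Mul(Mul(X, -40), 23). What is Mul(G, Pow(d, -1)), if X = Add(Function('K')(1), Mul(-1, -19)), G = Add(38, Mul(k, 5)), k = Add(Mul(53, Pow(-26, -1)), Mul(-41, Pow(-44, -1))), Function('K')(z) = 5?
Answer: Rational(55713, 4209920) ≈ 0.013234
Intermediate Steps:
k = Rational(-633, 572) (k = Add(Mul(53, Rational(-1, 26)), Mul(-41, Rational(-1, 44))) = Add(Rational(-53, 26), Rational(41, 44)) = Rational(-633, 572) ≈ -1.1066)
G = Rational(18571, 572) (G = Add(38, Mul(Rational(-633, 572), 5)) = Add(38, Rational(-3165, 572)) = Rational(18571, 572) ≈ 32.467)
X = 24 (X = Add(5, Mul(-1, -19)) = Add(5, 19) = 24)
d = Rational(7360, 3) (d = Mul(Rational(-1, 9), Mul(Mul(24, -40), 23)) = Mul(Rational(-1, 9), Mul(-960, 23)) = Mul(Rational(-1, 9), -22080) = Rational(7360, 3) ≈ 2453.3)
Mul(G, Pow(d, -1)) = Mul(Rational(18571, 572), Pow(Rational(7360, 3), -1)) = Mul(Rational(18571, 572), Rational(3, 7360)) = Rational(55713, 4209920)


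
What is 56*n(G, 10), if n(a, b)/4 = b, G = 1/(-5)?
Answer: 2240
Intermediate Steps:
G = -⅕ ≈ -0.20000
n(a, b) = 4*b
56*n(G, 10) = 56*(4*10) = 56*40 = 2240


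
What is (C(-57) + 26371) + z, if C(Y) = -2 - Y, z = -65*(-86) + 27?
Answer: 32043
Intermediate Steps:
z = 5617 (z = 5590 + 27 = 5617)
(C(-57) + 26371) + z = ((-2 - 1*(-57)) + 26371) + 5617 = ((-2 + 57) + 26371) + 5617 = (55 + 26371) + 5617 = 26426 + 5617 = 32043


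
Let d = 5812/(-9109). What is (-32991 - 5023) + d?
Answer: -346275338/9109 ≈ -38015.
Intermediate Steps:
d = -5812/9109 (d = 5812*(-1/9109) = -5812/9109 ≈ -0.63805)
(-32991 - 5023) + d = (-32991 - 5023) - 5812/9109 = -38014 - 5812/9109 = -346275338/9109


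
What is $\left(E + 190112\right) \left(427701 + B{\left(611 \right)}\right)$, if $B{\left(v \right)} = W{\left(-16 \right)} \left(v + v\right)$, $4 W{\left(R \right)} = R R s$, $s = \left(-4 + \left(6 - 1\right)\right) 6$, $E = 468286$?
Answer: $590549427702$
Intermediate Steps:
$s = 6$ ($s = \left(-4 + 5\right) 6 = 1 \cdot 6 = 6$)
$W{\left(R \right)} = \frac{3 R^{2}}{2}$ ($W{\left(R \right)} = \frac{R R 6}{4} = \frac{R^{2} \cdot 6}{4} = \frac{6 R^{2}}{4} = \frac{3 R^{2}}{2}$)
$B{\left(v \right)} = 768 v$ ($B{\left(v \right)} = \frac{3 \left(-16\right)^{2}}{2} \left(v + v\right) = \frac{3}{2} \cdot 256 \cdot 2 v = 384 \cdot 2 v = 768 v$)
$\left(E + 190112\right) \left(427701 + B{\left(611 \right)}\right) = \left(468286 + 190112\right) \left(427701 + 768 \cdot 611\right) = 658398 \left(427701 + 469248\right) = 658398 \cdot 896949 = 590549427702$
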